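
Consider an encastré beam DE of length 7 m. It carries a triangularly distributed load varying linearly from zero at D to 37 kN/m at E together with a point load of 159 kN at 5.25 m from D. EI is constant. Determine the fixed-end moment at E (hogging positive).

Release both end moments; the primary structure is a simply-supported span DE with redundants M_D and M_E.
Simple-span end rotations at D and E under the given loads:
  at D: triangular load, peak 37: 7w₀L³/(360EI) = 246.8/EI
  at E: triangular load, peak 37: w₀L³/(45EI) = 282/EI
  at D: point load 159 at a = 5.25: Pab(L + b)/(6LEI) = 304.3/EI
  at E: point load 159 at a = 5.25: Pab(L + a)/(6LEI) = 426.1/EI
  θ_D0 = 551.1/EI,  θ_E0 = 708.1/EI
Flexibility coefficients: a unit moment at one end gives L/(3EI) there and L/(6EI) at the far end, so f₁₁ = f₂₂ = 2.333/EI and f₁₂ = f₂₁ = 1.167/EI.
Compatibility — zero rotation at each built-in end:
  2.333 M_D + 1.167 M_E = 551.1
  1.167 M_D + 2.333 M_E = 708.1
Solving the pair gives M_D = 112.6 kN·m and M_E = 247.2 kN·m (hogging).

M_E = 247.2 kN·m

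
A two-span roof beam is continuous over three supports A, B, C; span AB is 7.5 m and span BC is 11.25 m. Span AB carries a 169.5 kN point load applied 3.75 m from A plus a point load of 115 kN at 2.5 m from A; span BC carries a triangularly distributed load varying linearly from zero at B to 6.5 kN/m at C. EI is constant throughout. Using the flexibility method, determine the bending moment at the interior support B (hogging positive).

M_B = 175.2 kN·m

Release continuity at B by inserting a hinge; the redundant is the internal moment M_B. The primary structure is two simply-supported spans AB and BC.
End slopes at the hinge B, treating each span as simply supported:
  span AB: point load 169.5 at a = 3.75: Pab(L + a)/(6LEI) = 595.9/EI
  span AB: point load 115 at a = 2.5: Pab(L + a)/(6LEI) = 319.4/EI
  span BC: triangular load, peak 6.5: 7w₀L³/(360EI) = 180/EI
  relative rotation θ_0 = (915.3 + 180)/EI = 1095/EI
A unit hogging moment at B produces rotation L₁/(3EI) + L₂/(3EI) = 6.25/EI.
Slope continuity at B: θ_0 = M_B·6.25/EI, so M_B = 1095/6.25 = 175.2 kN·m (hogging).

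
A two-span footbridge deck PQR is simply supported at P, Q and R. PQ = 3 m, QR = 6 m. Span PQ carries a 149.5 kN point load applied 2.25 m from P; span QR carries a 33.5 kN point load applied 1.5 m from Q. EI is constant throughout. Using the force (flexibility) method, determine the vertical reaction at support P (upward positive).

Insert a hinge at Q; M_Q is the redundant, and each span becomes simply supported.
Discontinuity in slope at Q on the released structure — sum the simple-span end rotations:
  span PQ: point load 149.5 at a = 2.25: Pab(L + a)/(6LEI) = 73.58/EI
  span QR: point load 33.5 at a = 1.5: Pab(L + b)/(6LEI) = 65.95/EI
  relative rotation θ_0 = (73.58 + 65.95)/EI = 139.5/EI
A unit hogging moment at Q produces rotation L₁/(3EI) + L₂/(3EI) = 3/EI.
Compatibility: M_Q·(L₁+L₂)/(3EI) = θ_0, giving M_Q = 46.51 kN·m (hogging).
Span PQ, ΣM about P with M_Q applied at Q: R_Q^{PQ}·3 = 336.4 + 46.51, so R_Q^{PQ} = 127.6 kN and R_P = 149.5 − 127.6 = 21.87 kN.

R_P = 21.87 kN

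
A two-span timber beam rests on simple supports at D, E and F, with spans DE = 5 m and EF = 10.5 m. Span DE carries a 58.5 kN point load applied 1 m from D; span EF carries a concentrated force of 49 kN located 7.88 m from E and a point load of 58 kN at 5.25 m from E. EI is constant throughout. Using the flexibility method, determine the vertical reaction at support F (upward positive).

Insert a hinge at E; M_E is the redundant, and each span becomes simply supported.
Rotations at E on the released spans (each span's end-slope, ×1/EI):
  span DE: point load 58.5 at a = 1: Pab(L + a)/(6LEI) = 46.8/EI
  span EF: point load 49 at a = 7.88: Pab(L + b)/(6LEI) = 210.7/EI
  span EF: point load 58 at a = 5.25: Pab(L + b)/(6LEI) = 399.7/EI
  relative rotation θ_0 = (46.8 + 610.3)/EI = 657.1/EI
A unit hogging moment at E produces rotation L₁/(3EI) + L₂/(3EI) = 5.167/EI.
Slope continuity at E: θ_0 = M_E·5.167/EI, so M_E = 657.1/5.167 = 127.2 kN·m (hogging).
Span EF, ΣM about F: R_E^{EF}·10.5 = 432.9 + 127.2, so R_E^{EF} = 53.34 kN and R_F = 107 − 53.34 = 53.66 kN.

R_F = 53.66 kN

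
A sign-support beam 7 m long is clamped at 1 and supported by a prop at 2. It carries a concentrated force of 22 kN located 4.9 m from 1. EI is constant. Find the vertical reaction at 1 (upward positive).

R_1 = 9.603 kN

Choose R_2 as the redundant. The primary structure is the cantilever fixed at 1.
Deflection at 2 on the released cantilever, summing each load's contribution:
  point load 22 at a = 4.9: Pa²(3L − a)/(6EI) = 1417/EI
Flexibility coefficient — unit upward force at 2: δ_{22} = L³/(3EI) = 114.3/EI.
The prop prevents deflection at 2: R_2 = δ_0/δ_{22} = 1417/114.3 = 12.4 kN.
Vertical equilibrium: R_1 = ΣP − R_2 = 22 − 12.4 = 9.603 kN.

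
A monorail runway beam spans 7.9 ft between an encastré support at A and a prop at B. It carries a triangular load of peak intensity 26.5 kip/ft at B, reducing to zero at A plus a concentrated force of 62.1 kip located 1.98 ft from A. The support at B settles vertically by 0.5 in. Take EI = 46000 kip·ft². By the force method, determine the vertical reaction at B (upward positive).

Release the roller at B. Primary structure: cantilever fixed at A.
Primary-structure tip deflection at B by superposition:
  triangular load, peak 26.5 at the free end: 11w₀L⁴/(120EI) = 9462/EI
  point load 62.1 at a = 1.98: Pa²(3L − a)/(6EI) = 881.3/EI
  δ_0 = 10343/EI
Flexibility coefficient — unit upward force at B: δ_{BB} = L³/(3EI) = 164.3/EI.
With EI = 46000 kip·ft²: δ_0 = 0.22485 ft and δ_{BB} = 0.003573 ft/kip.
Compatibility — the beam at B must follow the support down by 0.04167 ft: δ_0 − R_B·δ_{BB} = 0.04167, so R_B = (0.22485 − 0.04167)/0.003573 = 51.27 kip.

R_B = 51.27 kip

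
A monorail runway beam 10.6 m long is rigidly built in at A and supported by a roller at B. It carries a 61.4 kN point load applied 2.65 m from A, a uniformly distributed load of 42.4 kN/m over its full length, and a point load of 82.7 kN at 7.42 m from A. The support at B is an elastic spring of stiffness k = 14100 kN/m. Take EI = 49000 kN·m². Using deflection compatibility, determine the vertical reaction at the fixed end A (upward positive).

Choose R_B as the redundant. The primary structure is the cantilever fixed at A.
Free-end deflection of the primary structure under the applied loading (downward +):
  point load 61.4 at a = 2.65: Pa²(3L − a)/(6EI) = 2095/EI
  UDL 42.4: wL⁴/(8EI) = 66911/EI
  point load 82.7 at a = 7.42: Pa²(3L − a)/(6EI) = 18501/EI
  δ_0 = 87507/EI
Flexibility coefficient — unit upward force at B: δ_{BB} = L³/(3EI) = 397/EI.
With EI = 49000 kN·m²: δ_0 = 1.7859 m and δ_{BB} = 0.008102 m/kN.
Compatibility — the spring shortens by R_B/k under the reaction it provides: δ_0 − R_B·δ_{BB} = R_B/k. With 1/k = 0.000071 m/kN, R_B = δ_0 / (δ_{BB} + 1/k) = 1.7859 / (0.008102 + 0.000071) = 218.5 kN.
Vertical equilibrium: R_A = ΣP − R_B = 593.5 − 218.5 = 375 kN.

R_A = 375 kN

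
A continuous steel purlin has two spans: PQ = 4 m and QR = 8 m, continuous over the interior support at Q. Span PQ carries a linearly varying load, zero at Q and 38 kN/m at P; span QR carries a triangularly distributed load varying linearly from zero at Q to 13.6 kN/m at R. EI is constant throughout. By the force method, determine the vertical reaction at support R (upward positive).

R_R = 30.56 kN

Take M_Q as the redundant. Released structure: two simple spans PQ and QR with a hinge at Q.
Discontinuity in slope at Q on the released structure — sum the simple-span end rotations:
  span PQ: triangular load, peak 38: 7w₀L³/(360EI) = 47.29/EI
  span QR: triangular load, peak 13.6: 7w₀L³/(360EI) = 135.4/EI
  relative rotation θ_0 = (47.29 + 135.4)/EI = 182.7/EI
A unit hogging moment at Q produces rotation L₁/(3EI) + L₂/(3EI) = 4/EI.
Slope continuity at Q: θ_0 = M_Q·4/EI, so M_Q = 182.7/4 = 45.67 kN·m (hogging).
Span QR, ΣM about R: R_Q^{QR}·8 = 145.1 + 45.67, so R_Q^{QR} = 23.84 kN and R_R = 54.4 − 23.84 = 30.56 kN.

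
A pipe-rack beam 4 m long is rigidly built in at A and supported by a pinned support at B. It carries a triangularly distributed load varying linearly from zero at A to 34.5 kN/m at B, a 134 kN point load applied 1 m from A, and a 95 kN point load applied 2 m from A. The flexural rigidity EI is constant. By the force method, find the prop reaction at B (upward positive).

Remove the prop at B; the released (primary) structure is a cantilever built in at A.
Deflection at B on the released cantilever, summing each load's contribution:
  triangular load, peak 34.5 at the free end: 11w₀L⁴/(120EI) = 809.6/EI
  point load 134 at a = 1: Pa²(3L − a)/(6EI) = 245.7/EI
  point load 95 at a = 2: Pa²(3L − a)/(6EI) = 633.3/EI
  δ_0 = 1689/EI
Flexibility coefficient — unit upward force at B: δ_{BB} = L³/(3EI) = 21.33/EI.
The prop prevents deflection at B: R_B = δ_0/δ_{BB} = 1689/21.33 = 79.15 kN.

R_B = 79.15 kN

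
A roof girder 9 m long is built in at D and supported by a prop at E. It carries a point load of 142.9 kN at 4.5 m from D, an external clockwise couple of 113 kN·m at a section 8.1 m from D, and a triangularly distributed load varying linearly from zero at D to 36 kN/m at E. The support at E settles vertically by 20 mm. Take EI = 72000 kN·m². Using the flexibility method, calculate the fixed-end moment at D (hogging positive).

M_D = 409.8 kN·m

Release the roller at E. Primary structure: cantilever fixed at D.
Primary-structure tip deflection at E by superposition:
  point load 142.9 at a = 4.5: Pa²(3L − a)/(6EI) = 10851/EI
  clockwise couple 113 at a = 8.1: M₀a(2L − a)/(2EI) = 4531/EI
  triangular load, peak 36 at the free end: 11w₀L⁴/(120EI) = 21651/EI
  δ_0 = 37034/EI
Flexibility coefficient — unit upward force at E: δ_{EE} = L³/(3EI) = 243/EI.
With EI = 72000 kN·m²: δ_0 = 0.51435 m and δ_{EE} = 0.003375 m/kN.
Compatibility — the beam at E must follow the support down by 0.02 m: δ_0 − R_E·δ_{EE} = 0.02, so R_E = (0.51435 − 0.02)/0.003375 = 146.5 kN.
Moment equilibrium about D: M_D = Σ(load moments about D) − R_E·L = 1728 − 146.5×9 = 409.8 kN·m.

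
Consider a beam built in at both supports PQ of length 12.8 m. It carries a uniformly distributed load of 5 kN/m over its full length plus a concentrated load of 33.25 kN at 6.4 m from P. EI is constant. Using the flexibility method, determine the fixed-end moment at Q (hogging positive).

Take the two fixed-end moments M_P, M_Q as redundants; the released structure is the simple span PQ.
End rotations of the released simple span under the applied load (×1/EI):
  at P: UDL 5: wL³/(24EI) = 436.9/EI
  at Q: UDL 5: wL³/(24EI) = 436.9/EI
  at P: point load 33.25 at a = 6.4: Pab(L + b)/(6LEI) = 340.5/EI
  at Q: point load 33.25 at a = 6.4: Pab(L + a)/(6LEI) = 340.5/EI
  θ_P0 = 777.4/EI,  θ_Q0 = 777.4/EI
Flexibility coefficients: a unit moment at one end gives L/(3EI) there and L/(6EI) at the far end, so f₁₁ = f₂₂ = 4.267/EI and f₁₂ = f₂₁ = 2.133/EI.
Compatibility — zero rotation at each built-in end:
  4.267 M_P + 2.133 M_Q = 777.4
  2.133 M_P + 4.267 M_Q = 777.4
Solving the pair gives M_P = 121.5 kN·m and M_Q = 121.5 kN·m (hogging).

M_Q = 121.5 kN·m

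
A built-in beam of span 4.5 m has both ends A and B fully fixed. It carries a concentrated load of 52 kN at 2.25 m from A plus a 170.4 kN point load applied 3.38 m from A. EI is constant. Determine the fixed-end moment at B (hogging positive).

M_B = 136.9 kN·m

Take the two fixed-end moments M_A, M_B as redundants; the released structure is the simple span AB.
On the primary (simply-supported) span, the end slopes from the loading are:
  at A: point load 52 at a = 2.25: Pab(L + b)/(6LEI) = 65.81/EI
  at B: point load 52 at a = 2.25: Pab(L + a)/(6LEI) = 65.81/EI
  at A: point load 170.4 at a = 3.38: Pab(L + b)/(6LEI) = 134.3/EI
  at B: point load 170.4 at a = 3.38: Pab(L + a)/(6LEI) = 188.3/EI
  θ_A0 = 200.1/EI,  θ_B0 = 254.1/EI
Flexibility coefficients: a unit moment at one end gives L/(3EI) there and L/(6EI) at the far end, so f₁₁ = f₂₂ = 1.5/EI and f₁₂ = f₂₁ = 0.75/EI.
Compatibility — zero rotation at each built-in end:
  1.5 M_A + 0.75 M_B = 200.1
  0.75 M_A + 1.5 M_B = 254.1
Solving the pair gives M_A = 64.93 kN·m and M_B = 136.9 kN·m (hogging).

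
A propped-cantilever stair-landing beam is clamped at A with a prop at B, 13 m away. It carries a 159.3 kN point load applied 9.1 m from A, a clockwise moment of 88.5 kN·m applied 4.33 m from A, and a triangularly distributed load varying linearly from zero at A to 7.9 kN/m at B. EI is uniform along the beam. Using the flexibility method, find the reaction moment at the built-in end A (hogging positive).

M_A = 375.4 kN·m

Choose R_B as the redundant. The primary structure is the cantilever fixed at A.
Deflection at B on the released cantilever, summing each load's contribution:
  point load 159.3 at a = 9.1: Pa²(3L − a)/(6EI) = 65738/EI
  clockwise couple 88.5 at a = 4.33: M₀a(2L − a)/(2EI) = 4152/EI
  triangular load, peak 7.9 at the free end: 11w₀L⁴/(120EI) = 20683/EI
  δ_0 = 90573/EI
Flexibility coefficient — unit upward force at B: δ_{BB} = L³/(3EI) = 732.3/EI.
The prop prevents deflection at B: R_B = δ_0/δ_{BB} = 90573/732.3 = 123.7 kN.
Moment equilibrium about A: M_A = Σ(load moments about A) − R_B·L = 1983 − 123.7×13 = 375.4 kN·m.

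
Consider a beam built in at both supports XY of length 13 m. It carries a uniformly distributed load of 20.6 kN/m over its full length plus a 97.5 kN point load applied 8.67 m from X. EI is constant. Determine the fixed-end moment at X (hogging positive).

M_X = 383.9 kN·m

Take the two fixed-end moments M_X, M_Y as redundants; the released structure is the simple span XY.
Simple-span end rotations at X and Y under the given loads:
  at X: UDL 20.6: wL³/(24EI) = 1886/EI
  at Y: UDL 20.6: wL³/(24EI) = 1886/EI
  at X: point load 97.5 at a = 8.67: Pab(L + b)/(6LEI) = 813.2/EI
  at Y: point load 97.5 at a = 8.67: Pab(L + a)/(6LEI) = 1017/EI
  θ_X0 = 2699/EI,  θ_Y0 = 2903/EI
Flexibility coefficients: a unit moment at one end gives L/(3EI) there and L/(6EI) at the far end, so f₁₁ = f₂₂ = 4.333/EI and f₁₂ = f₂₁ = 2.167/EI.
Compatibility — zero rotation at each built-in end:
  4.333 M_X + 2.167 M_Y = 2699
  2.167 M_X + 4.333 M_Y = 2903
Solving the pair gives M_X = 383.9 kN·m and M_Y = 477.9 kN·m (hogging).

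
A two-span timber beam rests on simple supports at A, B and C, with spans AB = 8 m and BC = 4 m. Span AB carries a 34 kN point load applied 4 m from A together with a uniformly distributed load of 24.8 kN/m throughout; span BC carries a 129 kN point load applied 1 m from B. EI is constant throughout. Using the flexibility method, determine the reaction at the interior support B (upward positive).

Insert a hinge at B; M_B is the redundant, and each span becomes simply supported.
End slopes at the hinge B, treating each span as simply supported:
  span AB: point load 34 at a = 4: Pab(L + a)/(6LEI) = 136/EI
  span AB: UDL 24.8: wL³/(24EI) = 529.1/EI
  span BC: point load 129 at a = 1: Pab(L + b)/(6LEI) = 112.9/EI
  relative rotation θ_0 = (665.1 + 112.9)/EI = 777.9/EI
A unit hogging moment at B produces rotation L₁/(3EI) + L₂/(3EI) = 4/EI.
Slope continuity at B: θ_0 = M_B·4/EI, so M_B = 777.9/4 = 194.5 kN·m (hogging).
Span AB, ΣM about A with M_B applied at B: R_B^{AB}·8 = 929.6 + 194.5, so R_B^{AB} = 140.5 kN and R_A = 232.4 − 140.5 = 91.89 kN.
Span BC, ΣM about C: R_B^{BC}·4 = 387 + 194.5, so R_B^{BC} = 145.4 kN and R_C = 129 − 145.4 = -16.37 kN.
R_B = 140.5 + 145.4 = 285.9 kN.

R_B = 285.9 kN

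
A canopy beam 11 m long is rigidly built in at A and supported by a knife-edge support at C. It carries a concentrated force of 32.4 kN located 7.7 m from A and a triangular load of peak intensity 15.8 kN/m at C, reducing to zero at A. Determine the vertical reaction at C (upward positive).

R_C = 66.05 kN

Release the roller at C. Primary structure: cantilever fixed at A.
Free-end deflection of the primary structure under the applied loading (downward +):
  point load 32.4 at a = 7.7: Pa²(3L − a)/(6EI) = 8100/EI
  triangular load, peak 15.8 at the free end: 11w₀L⁴/(120EI) = 21205/EI
  δ_0 = 29305/EI
Flexibility coefficient — unit upward force at C: δ_{CC} = L³/(3EI) = 443.7/EI.
The prop prevents deflection at C: R_C = δ_0/δ_{CC} = 29305/443.7 = 66.05 kN.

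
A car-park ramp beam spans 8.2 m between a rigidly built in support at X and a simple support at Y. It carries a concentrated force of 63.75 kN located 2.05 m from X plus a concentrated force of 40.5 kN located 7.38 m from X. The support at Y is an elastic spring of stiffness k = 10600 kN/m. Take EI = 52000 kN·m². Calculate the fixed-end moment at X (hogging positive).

Remove the prop at Y; the released (primary) structure is a cantilever built in at X.
Downward deflection at the released point Y due to the loads:
  point load 63.75 at a = 2.05: Pa²(3L − a)/(6EI) = 1007/EI
  point load 40.5 at a = 7.38: Pa²(3L − a)/(6EI) = 6331/EI
  δ_0 = 7338/EI
Tip deflection under a unit load at Y: L³/(3EI) = 183.8/EI.
With EI = 52000 kN·m²: δ_0 = 0.14111 m and δ_{YY} = 0.003534 m/kN.
Compatibility — the spring shortens by R_Y/k under the reaction it provides: δ_0 − R_Y·δ_{YY} = R_Y/k. With 1/k = 0.000094 m/kN, R_Y = δ_0 / (δ_{YY} + 1/k) = 0.14111 / (0.003534 + 0.000094) = 38.89 kN.
Moment equilibrium about X: M_X = Σ(load moments about X) − R_Y·L = 429.6 − 38.89×8.2 = 110.7 kN·m.

M_X = 110.7 kN·m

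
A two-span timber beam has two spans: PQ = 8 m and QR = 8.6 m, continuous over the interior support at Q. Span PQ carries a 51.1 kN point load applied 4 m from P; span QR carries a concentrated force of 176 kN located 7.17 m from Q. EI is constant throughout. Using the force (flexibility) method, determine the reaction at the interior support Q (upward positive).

Take M_Q as the redundant. Released structure: two simple spans PQ and QR with a hinge at Q.
Rotations at Q on the released spans (each span's end-slope, ×1/EI):
  span PQ: point load 51.1 at a = 4: Pab(L + a)/(6LEI) = 204.4/EI
  span QR: point load 176 at a = 7.17: Pab(L + b)/(6LEI) = 350.8/EI
  relative rotation θ_0 = (204.4 + 350.8)/EI = 555.2/EI
A unit hogging moment at Q produces rotation L₁/(3EI) + L₂/(3EI) = 5.533/EI.
Compatibility: M_Q·(L₁+L₂)/(3EI) = θ_0, giving M_Q = 100.3 kN·m (hogging).
Span PQ, ΣM about P with M_Q applied at Q: R_Q^{PQ}·8 = 204.4 + 100.3, so R_Q^{PQ} = 38.09 kN and R_P = 51.1 − 38.09 = 13.01 kN.
Span QR, ΣM about R: R_Q^{QR}·8.6 = 251.7 + 100.3, so R_Q^{QR} = 40.93 kN and R_R = 176 − 40.93 = 135.1 kN.
R_Q = 38.09 + 40.93 = 79.02 kN.

R_Q = 79.02 kN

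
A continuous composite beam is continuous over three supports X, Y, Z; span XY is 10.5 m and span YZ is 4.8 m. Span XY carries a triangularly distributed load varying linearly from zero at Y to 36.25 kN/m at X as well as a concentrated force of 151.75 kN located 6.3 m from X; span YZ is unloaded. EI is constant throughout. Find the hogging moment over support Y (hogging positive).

M_Y = 369.9 kN·m

Insert a hinge at Y; M_Y is the redundant, and each span becomes simply supported.
End slopes at the hinge Y, treating each span as simply supported:
  span XY: triangular load, peak 36.25: 7w₀L³/(360EI) = 816/EI
  span XY: point load 151.75 at a = 6.3: Pab(L + a)/(6LEI) = 1071/EI
  relative rotation θ_0 = (1887 + 0)/EI = 1887/EI
A unit hogging moment at Y produces rotation L₁/(3EI) + L₂/(3EI) = 5.1/EI.
Compatibility: M_Y·(L₁+L₂)/(3EI) = θ_0, giving M_Y = 369.9 kN·m (hogging).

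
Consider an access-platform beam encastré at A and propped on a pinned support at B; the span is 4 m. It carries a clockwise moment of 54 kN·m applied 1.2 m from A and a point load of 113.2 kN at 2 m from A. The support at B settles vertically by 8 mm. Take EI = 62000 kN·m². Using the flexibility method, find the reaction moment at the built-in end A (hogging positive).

M_A = 190.6 kN·m

Remove the prop at B; the released (primary) structure is a cantilever built in at A.
Downward deflection at the released point B due to the loads:
  clockwise couple 54 at a = 1.2: M₀a(2L − a)/(2EI) = 220.3/EI
  point load 113.2 at a = 2: Pa²(3L − a)/(6EI) = 754.7/EI
  δ_0 = 975/EI
Flexibility coefficient — unit upward force at B: δ_{BB} = L³/(3EI) = 21.33/EI.
With EI = 62000 kN·m²: δ_0 = 0.015726 m and δ_{BB} = 0.000344 m/kN.
Compatibility — the beam at B must follow the support down by 0.008 m: δ_0 − R_B·δ_{BB} = 0.008, so R_B = (0.015726 − 0.008)/0.000344 = 22.45 kN.
Moment equilibrium about A: M_A = Σ(load moments about A) − R_B·L = 280.4 − 22.45×4 = 190.6 kN·m.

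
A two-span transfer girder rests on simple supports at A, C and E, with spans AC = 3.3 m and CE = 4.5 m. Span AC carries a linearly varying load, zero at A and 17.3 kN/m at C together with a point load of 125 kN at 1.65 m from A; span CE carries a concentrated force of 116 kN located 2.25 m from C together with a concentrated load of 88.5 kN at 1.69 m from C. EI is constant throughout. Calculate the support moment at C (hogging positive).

Release continuity at C by inserting a hinge; the redundant is the internal moment M_C. The primary structure is two simply-supported spans AC and CE.
Rotations at C on the released spans (each span's end-slope, ×1/EI):
  span AC: triangular load, peak 17.3: w₀L³/(45EI) = 13.82/EI
  span AC: point load 125 at a = 1.65: Pab(L + a)/(6LEI) = 85.08/EI
  span CE: point load 116 at a = 2.25: Pab(L + b)/(6LEI) = 146.8/EI
  span CE: point load 88.5 at a = 1.69: Pab(L + b)/(6LEI) = 113.8/EI
  relative rotation θ_0 = (98.89 + 260.6)/EI = 359.5/EI
A unit hogging moment at C produces rotation L₁/(3EI) + L₂/(3EI) = 2.6/EI.
Slope continuity at C: θ_0 = M_C·2.6/EI, so M_C = 359.5/2.6 = 138.3 kN·m (hogging).

M_C = 138.3 kN·m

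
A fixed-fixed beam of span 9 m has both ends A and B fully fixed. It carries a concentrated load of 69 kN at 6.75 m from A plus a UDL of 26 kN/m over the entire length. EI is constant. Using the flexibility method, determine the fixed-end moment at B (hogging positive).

Take the two fixed-end moments M_A, M_B as redundants; the released structure is the simple span AB.
Simple-span end rotations at A and B under the given loads:
  at A: point load 69 at a = 6.75: Pab(L + b)/(6LEI) = 218.3/EI
  at B: point load 69 at a = 6.75: Pab(L + a)/(6LEI) = 305.6/EI
  at A: UDL 26: wL³/(24EI) = 789.8/EI
  at B: UDL 26: wL³/(24EI) = 789.8/EI
  θ_A0 = 1008/EI,  θ_B0 = 1095/EI
Flexibility coefficients: a unit moment at one end gives L/(3EI) there and L/(6EI) at the far end, so f₁₁ = f₂₂ = 3/EI and f₁₂ = f₂₁ = 1.5/EI.
Compatibility — zero rotation at each built-in end:
  3 M_A + 1.5 M_B = 1008
  1.5 M_A + 3 M_B = 1095
Solving the pair gives M_A = 204.6 kN·m and M_B = 262.8 kN·m (hogging).

M_B = 262.8 kN·m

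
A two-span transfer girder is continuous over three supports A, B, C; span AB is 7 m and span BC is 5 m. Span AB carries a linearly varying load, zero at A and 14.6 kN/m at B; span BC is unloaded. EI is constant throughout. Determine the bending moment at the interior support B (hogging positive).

M_B = 27.82 kN·m

Release continuity at B by inserting a hinge; the redundant is the internal moment M_B. The primary structure is two simply-supported spans AB and BC.
Discontinuity in slope at B on the released structure — sum the simple-span end rotations:
  span AB: triangular load, peak 14.6: w₀L³/(45EI) = 111.3/EI
  relative rotation θ_0 = (111.3 + 0)/EI = 111.3/EI
A unit hogging moment at B produces rotation L₁/(3EI) + L₂/(3EI) = 4/EI.
Compatibility: M_B·(L₁+L₂)/(3EI) = θ_0, giving M_B = 27.82 kN·m (hogging).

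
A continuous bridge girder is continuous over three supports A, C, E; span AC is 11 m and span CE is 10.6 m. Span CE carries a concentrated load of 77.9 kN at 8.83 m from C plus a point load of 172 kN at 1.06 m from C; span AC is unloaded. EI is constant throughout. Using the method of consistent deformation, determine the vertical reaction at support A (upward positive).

Release continuity at C by inserting a hinge; the redundant is the internal moment M_C. The primary structure is two simply-supported spans AC and CE.
End slopes at the hinge C, treating each span as simply supported:
  span CE: point load 77.9 at a = 8.83: Pab(L + b)/(6LEI) = 236.8/EI
  span CE: point load 172 at a = 1.06: Pab(L + b)/(6LEI) = 550.8/EI
  relative rotation θ_0 = (0 + 787.6)/EI = 787.6/EI
A unit hogging moment at C produces rotation L₁/(3EI) + L₂/(3EI) = 7.2/EI.
Compatibility: M_C·(L₁+L₂)/(3EI) = θ_0, giving M_C = 109.4 kN·m (hogging).
Span AC, ΣM about A with M_C applied at C: R_C^{AC}·11 = 0 + 109.4, so R_C^{AC} = 9.944 kN and R_A = 0 − 9.944 = -9.944 kN.

R_A = -9.944 kN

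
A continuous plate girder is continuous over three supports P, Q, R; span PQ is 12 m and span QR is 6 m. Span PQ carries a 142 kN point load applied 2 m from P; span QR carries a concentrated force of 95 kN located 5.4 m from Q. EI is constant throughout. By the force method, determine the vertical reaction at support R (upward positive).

Take M_Q as the redundant. Released structure: two simple spans PQ and QR with a hinge at Q.
End slopes at the hinge Q, treating each span as simply supported:
  span PQ: point load 142 at a = 2: Pab(L + a)/(6LEI) = 552.2/EI
  span QR: point load 95 at a = 5.4: Pab(L + b)/(6LEI) = 56.43/EI
  relative rotation θ_0 = (552.2 + 56.43)/EI = 608.7/EI
A unit hogging moment at Q produces rotation L₁/(3EI) + L₂/(3EI) = 6/EI.
Slope continuity at Q: θ_0 = M_Q·6/EI, so M_Q = 608.7/6 = 101.4 kN·m (hogging).
Span QR, ΣM about R: R_Q^{QR}·6 = 57 + 101.4, so R_Q^{QR} = 26.41 kN and R_R = 95 − 26.41 = 68.59 kN.

R_R = 68.59 kN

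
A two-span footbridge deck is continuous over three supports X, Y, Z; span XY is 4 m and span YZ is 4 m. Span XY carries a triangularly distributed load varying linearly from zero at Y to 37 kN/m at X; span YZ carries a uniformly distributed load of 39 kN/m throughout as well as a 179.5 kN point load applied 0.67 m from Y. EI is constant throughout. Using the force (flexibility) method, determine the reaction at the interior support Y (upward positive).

R_Y = 303.2 kN

Release continuity at Y by inserting a hinge; the redundant is the internal moment M_Y. The primary structure is two simply-supported spans XY and YZ.
Discontinuity in slope at Y on the released structure — sum the simple-span end rotations:
  span XY: triangular load, peak 37: 7w₀L³/(360EI) = 46.04/EI
  span YZ: UDL 39: wL³/(24EI) = 104/EI
  span YZ: point load 179.5 at a = 0.67: Pab(L + b)/(6LEI) = 122.3/EI
  relative rotation θ_0 = (46.04 + 226.3)/EI = 272.4/EI
A unit hogging moment at Y produces rotation L₁/(3EI) + L₂/(3EI) = 2.667/EI.
Compatibility: M_Y·(L₁+L₂)/(3EI) = θ_0, giving M_Y = 102.1 kN·m (hogging).
Span XY, ΣM about X with M_Y applied at Y: R_Y^{XY}·4 = 98.67 + 102.1, so R_Y^{XY} = 50.2 kN and R_X = 74 − 50.2 = 23.8 kN.
Span YZ, ΣM about Z: R_Y^{YZ}·4 = 909.7 + 102.1, so R_Y^{YZ} = 253 kN and R_Z = 335.5 − 253 = 82.53 kN.
R_Y = 50.2 + 253 = 303.2 kN.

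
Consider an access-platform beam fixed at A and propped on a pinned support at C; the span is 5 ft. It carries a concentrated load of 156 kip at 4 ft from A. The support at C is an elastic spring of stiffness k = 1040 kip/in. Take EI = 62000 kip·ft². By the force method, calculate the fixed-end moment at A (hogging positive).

Choose R_C as the redundant. The primary structure is the cantilever fixed at A.
Primary-structure tip deflection at C by superposition:
  point load 156 at a = 4: Pa²(3L − a)/(6EI) = 4576/EI
Tip deflection under a unit load at C: L³/(3EI) = 41.67/EI.
With EI = 62000 kip·ft²: δ_0 = 0.073806 ft and δ_{CC} = 0.000672 ft/kip.
Compatibility — the spring shortens by R_C/k under the reaction it provides: δ_0 − R_C·δ_{CC} = R_C/k. With 1/k = 1/(1040×12) ft/kip = 0.00008 ft/kip, R_C = δ_0 / (δ_{CC} + 1/k) = 0.073806 / (0.000672 + 0.00008) = 98.12 kip.
Moment equilibrium about A: M_A = Σ(load moments about A) − R_C·L = 624 − 98.12×5 = 133.4 kip·ft.

M_A = 133.4 kip·ft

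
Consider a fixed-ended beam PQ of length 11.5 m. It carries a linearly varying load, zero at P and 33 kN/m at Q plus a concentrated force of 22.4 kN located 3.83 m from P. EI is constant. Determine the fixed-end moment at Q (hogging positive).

Release both end moments; the primary structure is a simply-supported span PQ with redundants M_P and M_Q.
Simple-span end rotations at P and Q under the given loads:
  at P: triangular load, peak 33: 7w₀L³/(360EI) = 975.9/EI
  at Q: triangular load, peak 33: w₀L³/(45EI) = 1115/EI
  at P: point load 22.4 at a = 3.83: Pab(L + b)/(6LEI) = 182.8/EI
  at Q: point load 22.4 at a = 3.83: Pab(L + a)/(6LEI) = 146.2/EI
  θ_P0 = 1159/EI,  θ_Q0 = 1262/EI
Flexibility coefficients: a unit moment at one end gives L/(3EI) there and L/(6EI) at the far end, so f₁₁ = f₂₂ = 3.833/EI and f₁₂ = f₂₁ = 1.917/EI.
Compatibility — zero rotation at each built-in end:
  3.833 M_P + 1.917 M_Q = 1159
  1.917 M_P + 3.833 M_Q = 1262
Solving the pair gives M_P = 183.6 kN·m and M_Q = 237.3 kN·m (hogging).

M_Q = 237.3 kN·m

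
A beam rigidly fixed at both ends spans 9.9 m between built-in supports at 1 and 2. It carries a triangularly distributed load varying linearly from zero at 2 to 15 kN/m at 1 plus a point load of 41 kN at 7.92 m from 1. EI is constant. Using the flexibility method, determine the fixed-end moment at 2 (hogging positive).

M_2 = 101 kN·m

Release both end moments; the primary structure is a simply-supported span 12 with redundants M_1 and M_2.
End rotations of the released simple span under the applied load (×1/EI):
  at 1: triangular load, peak 15: w₀L³/(45EI) = 323.4/EI
  at 2: triangular load, peak 15: 7w₀L³/(360EI) = 283/EI
  at 1: point load 41 at a = 7.92: Pab(L + b)/(6LEI) = 128.6/EI
  at 2: point load 41 at a = 7.92: Pab(L + a)/(6LEI) = 192.9/EI
  θ_10 = 452/EI,  θ_20 = 475.9/EI
Flexibility coefficients: a unit moment at one end gives L/(3EI) there and L/(6EI) at the far end, so f₁₁ = f₂₂ = 3.3/EI and f₁₂ = f₂₁ = 1.65/EI.
Compatibility — zero rotation at each built-in end:
  3.3 M_1 + 1.65 M_2 = 452
  1.65 M_1 + 3.3 M_2 = 475.9
Solving the pair gives M_1 = 86.5 kN·m and M_2 = 101 kN·m (hogging).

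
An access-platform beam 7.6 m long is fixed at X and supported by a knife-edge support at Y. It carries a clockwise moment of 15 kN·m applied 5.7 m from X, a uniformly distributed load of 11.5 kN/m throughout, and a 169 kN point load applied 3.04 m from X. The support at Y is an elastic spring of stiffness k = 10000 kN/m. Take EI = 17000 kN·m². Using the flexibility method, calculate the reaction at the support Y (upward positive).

Remove the prop at Y; the released (primary) structure is a cantilever built in at X.
Primary-structure tip deflection at Y by superposition:
  clockwise couple 15 at a = 5.7: M₀a(2L − a)/(2EI) = 406.1/EI
  UDL 11.5: wL⁴/(8EI) = 4796/EI
  point load 169 at a = 3.04: Pa²(3L − a)/(6EI) = 5144/EI
  δ_0 = 10346/EI
Tip deflection under a unit load at Y: L³/(3EI) = 146.3/EI.
With EI = 17000 kN·m²: δ_0 = 0.60856 m and δ_{YY} = 0.008607 m/kN.
Compatibility — the spring shortens by R_Y/k under the reaction it provides: δ_0 − R_Y·δ_{YY} = R_Y/k. With 1/k = 0.0001 m/kN, R_Y = δ_0 / (δ_{YY} + 1/k) = 0.60856 / (0.008607 + 0.0001) = 69.89 kN.

R_Y = 69.89 kN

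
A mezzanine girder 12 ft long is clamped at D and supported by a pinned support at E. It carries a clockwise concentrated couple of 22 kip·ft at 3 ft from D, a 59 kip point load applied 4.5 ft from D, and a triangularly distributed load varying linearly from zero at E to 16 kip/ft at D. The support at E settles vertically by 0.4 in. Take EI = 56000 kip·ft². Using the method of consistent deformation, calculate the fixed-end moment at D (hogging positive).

Remove the prop at E; the released (primary) structure is a cantilever built in at D.
Downward deflection at the released point E due to the loads:
  clockwise couple 22 at a = 3: M₀a(2L − a)/(2EI) = 693/EI
  point load 59 at a = 4.5: Pa²(3L − a)/(6EI) = 6272/EI
  triangular load, peak 16 at the fixed end: w₀L⁴/(30EI) = 11059/EI
  δ_0 = 18025/EI
Flexibility coefficient — unit upward force at E: δ_{EE} = L³/(3EI) = 576/EI.
With EI = 56000 kip·ft²: δ_0 = 0.32187 ft and δ_{EE} = 0.010286 ft/kip.
Compatibility — the beam at E must follow the support down by 0.03333 ft: δ_0 − R_E·δ_{EE} = 0.03333, so R_E = (0.32187 − 0.03333)/0.010286 = 28.05 kip.
Moment equilibrium about D: M_D = Σ(load moments about D) − R_E·L = 671.5 − 28.05×12 = 334.9 kip·ft.

M_D = 334.9 kip·ft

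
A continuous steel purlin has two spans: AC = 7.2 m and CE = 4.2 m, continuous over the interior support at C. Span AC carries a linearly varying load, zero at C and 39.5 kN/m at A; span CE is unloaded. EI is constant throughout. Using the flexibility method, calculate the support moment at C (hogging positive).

M_C = 75.44 kN·m

Release continuity at C by inserting a hinge; the redundant is the internal moment M_C. The primary structure is two simply-supported spans AC and CE.
Rotations at C on the released spans (each span's end-slope, ×1/EI):
  span AC: triangular load, peak 39.5: 7w₀L³/(360EI) = 286.7/EI
  relative rotation θ_0 = (286.7 + 0)/EI = 286.7/EI
A unit hogging moment at C produces rotation L₁/(3EI) + L₂/(3EI) = 3.8/EI.
Compatibility: M_C·(L₁+L₂)/(3EI) = θ_0, giving M_C = 75.44 kN·m (hogging).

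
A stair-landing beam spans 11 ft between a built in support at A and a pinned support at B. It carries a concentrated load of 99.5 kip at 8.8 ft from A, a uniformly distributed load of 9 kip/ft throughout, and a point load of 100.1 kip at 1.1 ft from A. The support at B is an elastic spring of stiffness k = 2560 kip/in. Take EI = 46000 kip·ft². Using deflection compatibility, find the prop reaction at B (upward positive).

R_B = 108.3 kip

Release the roller at B. Primary structure: cantilever fixed at A.
Deflection at B on the released cantilever, summing each load's contribution:
  point load 99.5 at a = 8.8: Pa²(3L − a)/(6EI) = 31078/EI
  UDL 9: wL⁴/(8EI) = 16471/EI
  point load 100.1 at a = 1.1: Pa²(3L − a)/(6EI) = 644/EI
  δ_0 = 48193/EI
Flexibility coefficient — unit upward force at B: δ_{BB} = L³/(3EI) = 443.7/EI.
With EI = 46000 kip·ft²: δ_0 = 1.0477 ft and δ_{BB} = 0.009645 ft/kip.
Compatibility — the spring shortens by R_B/k under the reaction it provides: δ_0 − R_B·δ_{BB} = R_B/k. With 1/k = 1/(2560×12) ft/kip = 0.000033 ft/kip, R_B = δ_0 / (δ_{BB} + 1/k) = 1.0477 / (0.009645 + 0.000033) = 108.3 kip.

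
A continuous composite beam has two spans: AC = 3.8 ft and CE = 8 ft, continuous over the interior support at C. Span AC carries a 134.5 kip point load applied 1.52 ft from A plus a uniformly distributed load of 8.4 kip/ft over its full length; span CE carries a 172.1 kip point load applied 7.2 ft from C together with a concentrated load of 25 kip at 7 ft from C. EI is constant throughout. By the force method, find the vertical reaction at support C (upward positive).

R_C = 123.9 kip

Release continuity at C by inserting a hinge; the redundant is the internal moment M_C. The primary structure is two simply-supported spans AC and CE.
Discontinuity in slope at C on the released structure — sum the simple-span end rotations:
  span AC: point load 134.5 at a = 1.52: Pab(L + a)/(6LEI) = 108.8/EI
  span AC: UDL 8.4: wL³/(24EI) = 19.21/EI
  span CE: point load 172.1 at a = 7.2: Pab(L + b)/(6LEI) = 181.7/EI
  span CE: point load 25 at a = 7: Pab(L + b)/(6LEI) = 32.81/EI
  relative rotation θ_0 = (128 + 214.6)/EI = 342.5/EI
A unit hogging moment at C produces rotation L₁/(3EI) + L₂/(3EI) = 3.933/EI.
Slope continuity at C: θ_0 = M_C·3.933/EI, so M_C = 342.5/3.933 = 87.08 kip·ft (hogging).
Span AC, ΣM about A with M_C applied at C: R_C^{AC}·3.8 = 265.1 + 87.08, so R_C^{AC} = 92.68 kip and R_A = 166.4 − 92.68 = 73.74 kip.
Span CE, ΣM about E: R_C^{CE}·8 = 162.7 + 87.08, so R_C^{CE} = 31.22 kip and R_E = 197.1 − 31.22 = 165.9 kip.
R_C = 92.68 + 31.22 = 123.9 kip.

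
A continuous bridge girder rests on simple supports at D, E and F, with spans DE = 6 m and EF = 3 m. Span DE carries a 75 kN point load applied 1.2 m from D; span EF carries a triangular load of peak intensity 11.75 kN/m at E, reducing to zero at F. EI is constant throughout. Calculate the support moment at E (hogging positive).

Insert a hinge at E; M_E is the redundant, and each span becomes simply supported.
Discontinuity in slope at E on the released structure — sum the simple-span end rotations:
  span DE: point load 75 at a = 1.2: Pab(L + a)/(6LEI) = 86.4/EI
  span EF: triangular load, peak 11.75: w₀L³/(45EI) = 7.05/EI
  relative rotation θ_0 = (86.4 + 7.05)/EI = 93.45/EI
A unit hogging moment at E produces rotation L₁/(3EI) + L₂/(3EI) = 3/EI.
Compatibility: M_E·(L₁+L₂)/(3EI) = θ_0, giving M_E = 31.15 kN·m (hogging).

M_E = 31.15 kN·m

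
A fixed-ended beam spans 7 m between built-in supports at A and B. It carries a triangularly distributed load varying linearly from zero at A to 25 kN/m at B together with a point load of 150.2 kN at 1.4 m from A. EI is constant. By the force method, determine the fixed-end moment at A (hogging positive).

Take the two fixed-end moments M_A, M_B as redundants; the released structure is the simple span AB.
End rotations of the released simple span under the applied load (×1/EI):
  at A: triangular load, peak 25: 7w₀L³/(360EI) = 166.7/EI
  at B: triangular load, peak 25: w₀L³/(45EI) = 190.6/EI
  at A: point load 150.2 at a = 1.4: Pab(L + b)/(6LEI) = 353.3/EI
  at B: point load 150.2 at a = 1.4: Pab(L + a)/(6LEI) = 235.5/EI
  θ_A0 = 520/EI,  θ_B0 = 426.1/EI
Flexibility coefficients: a unit moment at one end gives L/(3EI) there and L/(6EI) at the far end, so f₁₁ = f₂₂ = 2.333/EI and f₁₂ = f₂₁ = 1.167/EI.
Compatibility — zero rotation at each built-in end:
  2.333 M_A + 1.167 M_B = 520
  1.167 M_A + 2.333 M_B = 426.1
Solving the pair gives M_A = 175.4 kN·m and M_B = 94.89 kN·m (hogging).

M_A = 175.4 kN·m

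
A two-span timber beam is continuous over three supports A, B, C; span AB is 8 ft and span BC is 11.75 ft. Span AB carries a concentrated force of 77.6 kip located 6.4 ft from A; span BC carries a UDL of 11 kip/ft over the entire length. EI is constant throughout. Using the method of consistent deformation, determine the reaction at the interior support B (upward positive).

Insert a hinge at B; M_B is the redundant, and each span becomes simply supported.
Rotations at B on the released spans (each span's end-slope, ×1/EI):
  span AB: point load 77.6 at a = 6.4: Pab(L + a)/(6LEI) = 238.4/EI
  span BC: UDL 11: wL³/(24EI) = 743.5/EI
  relative rotation θ_0 = (238.4 + 743.5)/EI = 981.9/EI
A unit hogging moment at B produces rotation L₁/(3EI) + L₂/(3EI) = 6.583/EI.
Compatibility: M_B·(L₁+L₂)/(3EI) = θ_0, giving M_B = 149.2 kip·ft (hogging).
Span AB, ΣM about A with M_B applied at B: R_B^{AB}·8 = 496.6 + 149.2, so R_B^{AB} = 80.72 kip and R_A = 77.6 − 80.72 = -3.124 kip.
Span BC, ΣM about C: R_B^{BC}·11.75 = 759.3 + 149.2, so R_B^{BC} = 77.32 kip and R_C = 129.2 − 77.32 = 51.93 kip.
R_B = 80.72 + 77.32 = 158 kip.

R_B = 158 kip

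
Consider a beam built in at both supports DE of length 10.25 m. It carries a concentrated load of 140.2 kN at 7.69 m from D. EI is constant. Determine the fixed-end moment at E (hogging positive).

Take the two fixed-end moments M_D, M_E as redundants; the released structure is the simple span DE.
Simple-span end rotations at D and E under the given loads:
  at D: point load 140.2 at a = 7.69: Pab(L + b)/(6LEI) = 574.9/EI
  at E: point load 140.2 at a = 7.69: Pab(L + a)/(6LEI) = 805.1/EI
  θ_D0 = 574.9/EI,  θ_E0 = 805.1/EI
Flexibility coefficients: a unit moment at one end gives L/(3EI) there and L/(6EI) at the far end, so f₁₁ = f₂₂ = 3.417/EI and f₁₂ = f₂₁ = 1.708/EI.
Compatibility — zero rotation at each built-in end:
  3.417 M_D + 1.708 M_E = 574.9
  1.708 M_D + 3.417 M_E = 805.1
Solving the pair gives M_D = 67.25 kN·m and M_E = 202 kN·m (hogging).

M_E = 202 kN·m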